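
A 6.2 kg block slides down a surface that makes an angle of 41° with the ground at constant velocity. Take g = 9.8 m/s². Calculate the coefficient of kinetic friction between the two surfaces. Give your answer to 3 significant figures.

0.869

At constant velocity the net force along the incline is zero: mg sin 41° = μ mg cos 41°.
So μ = tan 41° = 0.6561 / 0.7547 = 0.8694.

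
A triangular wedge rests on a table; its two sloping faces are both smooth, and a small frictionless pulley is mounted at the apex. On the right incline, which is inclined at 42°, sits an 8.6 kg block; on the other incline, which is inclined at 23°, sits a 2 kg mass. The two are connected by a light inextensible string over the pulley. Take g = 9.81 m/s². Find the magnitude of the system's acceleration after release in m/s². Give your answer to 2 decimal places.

Resolve each weight along its own incline: the 8.6 kg mass has component 8.6 × 9.81 × sin 42° = 56.452 N down its slope, and the 2 kg mass has 2 × 9.81 × sin 23° = 7.666 N down its slope.
The 8.6 kg side's 56.452 N exceeds the other side's 7.666 N, so that mass slides down and the 2 kg mass slides up. Taking that direction as positive, Newton's second law for the whole system gives 56.452 − 7.666 = (8.6 + 2) a, so a = 48.786 / 10.6 = 4.6025 m/s².

4.60 m/s²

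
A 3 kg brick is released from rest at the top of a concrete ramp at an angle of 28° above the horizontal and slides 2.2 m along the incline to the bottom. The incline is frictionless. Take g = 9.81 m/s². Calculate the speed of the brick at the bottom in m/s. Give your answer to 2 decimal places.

The weight component along the incline is mg sin 28° = 13.817 N and the normal force is N = mg cos 28° = 25.985 N.
With no friction, a = g sin 28° = 4.6055 m/s².
Starting from rest over a distance of 2.2 m, v² = 2aL = 2 × 4.6055 × 2.2 = 20.2642, so v = 4.5016 m/s.

4.50 m/s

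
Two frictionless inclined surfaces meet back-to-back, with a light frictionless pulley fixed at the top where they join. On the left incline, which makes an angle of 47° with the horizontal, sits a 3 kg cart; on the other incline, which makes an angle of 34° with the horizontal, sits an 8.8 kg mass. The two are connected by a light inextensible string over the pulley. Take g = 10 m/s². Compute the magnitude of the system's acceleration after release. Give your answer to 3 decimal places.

2.311 m/s²

Resolve each weight along its own incline: the 3 kg mass has component 3 × 10 × sin 47° = 21.941 N down its slope, and the 8.8 kg mass has 8.8 × 10 × sin 34° = 49.209 N down its slope.
The 8.8 kg side's 49.209 N exceeds the other side's 21.941 N, so that mass slides down and the 3 kg mass slides up. Taking that direction as positive, Newton's second law for the whole system gives 49.209 − 21.941 = (3 + 8.8) a, so a = 27.268 / 11.8 = 2.3108 m/s².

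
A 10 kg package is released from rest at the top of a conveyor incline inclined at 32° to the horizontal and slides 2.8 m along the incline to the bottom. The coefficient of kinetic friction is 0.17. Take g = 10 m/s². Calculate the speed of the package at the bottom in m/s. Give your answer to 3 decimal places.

The weight component along the incline is mg sin 32° = 52.992 N and the normal force is N = mg cos 32° = 84.805 N.
Friction up the slope is f = μN = 0.17 × 84.805 = 14.417 N, so the net downslope force is 52.992 − 14.417 = 38.575 N and a = 38.575 / 10 = 3.8575 m/s².
Starting from rest over a distance of 2.8 m, v² = 2aL = 2 × 3.8575 × 2.8 = 21.6020, so v = 4.6478 m/s.

4.648 m/s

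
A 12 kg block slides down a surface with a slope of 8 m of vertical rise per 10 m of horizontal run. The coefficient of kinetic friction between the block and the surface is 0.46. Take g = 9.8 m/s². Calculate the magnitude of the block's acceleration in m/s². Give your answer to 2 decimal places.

2.60 m/s²

Resolving the weight along the incline: the component pulling the block down the slope is mg sin 38.66° = 12 × 9.8 × 0.6247 = 73.465 N, and the normal force is N = mg cos 38.66° = 12 × 9.8 × 0.7809 = 91.834 N.
Kinetic friction acts up the slope with magnitude f = μN = 0.46 × 91.834 = 42.244 N.
Net force along the incline is 73.465 − 42.244 = 31.221 N, so a = 31.221 / 12 = 2.6018 m/s².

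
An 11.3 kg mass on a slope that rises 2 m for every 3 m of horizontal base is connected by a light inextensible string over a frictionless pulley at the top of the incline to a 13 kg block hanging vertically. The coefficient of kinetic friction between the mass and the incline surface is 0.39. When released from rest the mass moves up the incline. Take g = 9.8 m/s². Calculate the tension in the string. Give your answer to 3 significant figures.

111 N

For the mass on the incline: the weight component along the slope is m₁g sin 33.69° = 11.3 × 9.8 × 0.5547 = 61.427 N and the normal force is N = m₁g cos 33.69° = 92.141 N.
Kinetic friction opposes the mass's motion up the incline: f = μN = 0.39 × 92.141 = 35.935 N acting down the slope.
Newton's second law for the mass (up-slope positive): T − 61.427 − 35.935 = 11.3 a. For the hanging block (downward positive): 13 × 9.8 − T = 13 a.
Adding the two equations eliminates T: 30.038 = 24.3 a, so a = 1.2361 m/s².
Then from the hanging block's equation, T = 13 × (9.8 − 1.2361) = 111.331 N.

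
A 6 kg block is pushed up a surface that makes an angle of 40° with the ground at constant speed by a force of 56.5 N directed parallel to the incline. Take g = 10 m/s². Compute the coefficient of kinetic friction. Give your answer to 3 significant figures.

0.390

At constant speed ΣF = 0 along the incline. The applied 56.5 N acts up the slope; the weight component mg sin 40° = 38.567 N and kinetic friction μN both act down the slope.
So 56.5 = 38.567 + μ × 45.963, giving μ = (56.5 − 38.567) / 45.963 = 0.3902.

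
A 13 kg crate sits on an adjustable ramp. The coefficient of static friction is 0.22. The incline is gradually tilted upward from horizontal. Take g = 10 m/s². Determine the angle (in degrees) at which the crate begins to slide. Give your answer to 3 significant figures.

At the threshold of sliding, static friction is at its maximum μ_s N and exactly balances the weight component along the incline: mg sin θ = μ_s mg cos θ.
Hence tan θ = μ_s = 0.22, so θ = arctan(0.22) = 12.4074°.

12.4°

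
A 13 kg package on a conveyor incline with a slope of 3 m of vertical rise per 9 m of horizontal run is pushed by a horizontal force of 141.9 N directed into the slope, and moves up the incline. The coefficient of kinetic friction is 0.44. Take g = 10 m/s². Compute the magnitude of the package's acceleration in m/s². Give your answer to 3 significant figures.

The horizontal push has components F cos 18.43° = 141.9 × 0.9487 = 134.621 N up the incline and F sin 18.43° = 141.9 × 0.3162 = 44.869 N pressing into the surface.
The normal force is therefore N = mg cos 18.43° + F sin 18.43° = 123.331 + 44.869 = 168.200 N, and kinetic friction down the slope is μN = 0.44 × 168.200 = 74.008 N.
Along the incline: F cos 18.43° − mg sin 18.43° − μN = ma, so 134.621 − 41.106 − 74.008 = 13 a, giving a = 1.5005 m/s².

1.50 m/s²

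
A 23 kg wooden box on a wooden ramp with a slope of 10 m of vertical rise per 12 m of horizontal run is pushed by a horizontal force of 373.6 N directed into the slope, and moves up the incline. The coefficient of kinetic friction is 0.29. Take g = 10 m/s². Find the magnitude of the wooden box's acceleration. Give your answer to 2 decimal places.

0.83 m/s²

The horizontal push has components F cos 39.81° = 373.6 × 0.7682 = 287.000 N up the incline and F sin 39.81° = 373.6 × 0.6402 = 239.179 N pressing into the surface.
The normal force is therefore N = mg cos 39.81° + F sin 39.81° = 176.686 + 239.179 = 415.865 N, and kinetic friction down the slope is μN = 0.29 × 415.865 = 120.601 N.
Along the incline: F cos 39.81° − mg sin 39.81° − μN = ma, so 287.000 − 147.246 − 120.601 = 23 a, giving a = 0.8327 m/s².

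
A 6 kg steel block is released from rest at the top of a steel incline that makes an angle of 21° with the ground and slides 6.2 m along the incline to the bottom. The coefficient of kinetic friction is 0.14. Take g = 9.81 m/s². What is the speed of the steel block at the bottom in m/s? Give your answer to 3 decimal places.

The weight component along the incline is mg sin 21° = 21.094 N and the normal force is N = mg cos 21° = 54.951 N.
Friction up the slope is f = μN = 0.14 × 54.951 = 7.693 N, so the net downslope force is 21.094 − 7.693 = 13.401 N and a = 13.401 / 6 = 2.2335 m/s².
Starting from rest over a distance of 6.2 m, v² = 2aL = 2 × 2.2335 × 6.2 = 27.6954, so v = 5.2626 m/s.

5.263 m/s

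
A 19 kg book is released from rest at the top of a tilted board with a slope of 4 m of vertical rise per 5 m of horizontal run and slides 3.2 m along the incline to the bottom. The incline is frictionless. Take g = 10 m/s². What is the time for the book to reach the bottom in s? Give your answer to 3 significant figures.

The weight component along the incline is mg sin 38.66° = 118.692 N and the normal force is N = mg cos 38.66° = 148.365 N.
With no friction, a = g sin 38.66° = 6.2470 m/s².
Starting from rest, L = ½at², so t = √(2L/a) = √(2 × 3.2 / 6.2470) = 1.0122 s.

1.01 s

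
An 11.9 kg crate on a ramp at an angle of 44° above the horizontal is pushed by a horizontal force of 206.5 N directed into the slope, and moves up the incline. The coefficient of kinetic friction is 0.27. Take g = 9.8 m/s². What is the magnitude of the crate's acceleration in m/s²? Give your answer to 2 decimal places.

The horizontal push has components F cos 44° = 206.5 × 0.7193 = 148.535 N up the incline and F sin 44° = 206.5 × 0.6947 = 143.456 N pressing into the surface.
The normal force is therefore N = mg cos 44° + F sin 44° = 83.885 + 143.456 = 227.341 N, and kinetic friction down the slope is μN = 0.27 × 227.341 = 61.382 N.
Along the incline: F cos 44° − mg sin 44° − μN = ma, so 148.535 − 81.016 − 61.382 = 11.9 a, giving a = 0.5157 m/s².

0.52 m/s²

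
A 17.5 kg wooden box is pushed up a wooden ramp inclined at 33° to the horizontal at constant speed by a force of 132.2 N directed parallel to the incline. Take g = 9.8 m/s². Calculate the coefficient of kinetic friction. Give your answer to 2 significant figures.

0.27

At constant speed ΣF = 0 along the incline. The applied 132.2 N acts up the slope; the weight component mg sin 33° = 93.406 N and kinetic friction μN both act down the slope.
So 132.2 = 93.406 + μ × 143.832, giving μ = (132.2 − 93.406) / 143.832 = 0.2697.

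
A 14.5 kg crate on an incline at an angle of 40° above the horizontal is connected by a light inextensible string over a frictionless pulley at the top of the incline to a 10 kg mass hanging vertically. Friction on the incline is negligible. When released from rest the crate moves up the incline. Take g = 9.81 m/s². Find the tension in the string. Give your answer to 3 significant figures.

For the crate on the incline: the weight component along the slope is m₁g sin 40° = 14.5 × 9.81 × 0.6428 = 91.435 N and the normal force is N = m₁g cos 40° = 108.966 N.
Newton's second law for the crate (up-slope positive): T − 91.435 = 14.5 a. For the hanging mass (downward positive): 10 × 9.81 − T = 10 a.
Adding the two equations eliminates T: 6.665 = 24.5 a, so a = 0.2720 m/s².
Then from the hanging mass's equation, T = 10 × (9.81 − 0.2720) = 95.380 N.

95.4 N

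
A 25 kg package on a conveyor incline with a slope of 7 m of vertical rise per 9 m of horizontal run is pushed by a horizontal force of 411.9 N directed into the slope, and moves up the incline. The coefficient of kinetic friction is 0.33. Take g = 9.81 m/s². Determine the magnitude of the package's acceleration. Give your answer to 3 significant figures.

1.09 m/s²

The horizontal push has components F cos 37.87° = 411.9 × 0.7894 = 325.154 N up the incline and F sin 37.87° = 411.9 × 0.6139 = 252.865 N pressing into the surface.
The normal force is therefore N = mg cos 37.87° + F sin 37.87° = 193.600 + 252.865 = 446.465 N, and kinetic friction down the slope is μN = 0.33 × 446.465 = 147.333 N.
Along the incline: F cos 37.87° − mg sin 37.87° − μN = ma, so 325.154 − 150.559 − 147.333 = 25 a, giving a = 1.0905 m/s².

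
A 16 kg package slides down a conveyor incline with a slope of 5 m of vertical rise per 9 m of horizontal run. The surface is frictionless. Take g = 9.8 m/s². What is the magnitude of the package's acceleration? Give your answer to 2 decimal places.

4.76 m/s²

Resolving the weight along the incline: the component pulling the package down the slope is mg sin 29.05° = 16 × 9.8 × 0.4856 = 76.142 N, and the normal force is N = mg cos 29.05° = 16 × 9.8 × 0.8742 = 137.075 N.
With no friction the net force along the incline is 76.142 N, so a = g sin 29.05° = 76.142 / 16 = 4.7589 m/s².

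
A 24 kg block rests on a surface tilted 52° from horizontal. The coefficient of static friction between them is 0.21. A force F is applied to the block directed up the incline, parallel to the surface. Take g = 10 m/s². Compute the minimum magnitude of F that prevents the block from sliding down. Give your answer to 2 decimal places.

The normal force is N = mg cos 52° = 147.759 N. With F at its minimum the block is on the verge of sliding down, so static friction is at its maximum μ_s N = 0.21 × 147.759 = 31.029 N and acts up the slope.
Equilibrium along the incline: F + μ_s N = mg sin 52°, so F = 189.123 − 31.029 = 158.094 N.

158.09 N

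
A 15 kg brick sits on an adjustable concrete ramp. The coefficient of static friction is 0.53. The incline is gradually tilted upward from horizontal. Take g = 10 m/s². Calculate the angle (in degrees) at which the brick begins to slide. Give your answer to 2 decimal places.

At the threshold of sliding, static friction is at its maximum μ_s N and exactly balances the weight component along the incline: mg sin θ = μ_s mg cos θ.
Hence tan θ = μ_s = 0.53, so θ = arctan(0.53) = 27.9236°.

27.92°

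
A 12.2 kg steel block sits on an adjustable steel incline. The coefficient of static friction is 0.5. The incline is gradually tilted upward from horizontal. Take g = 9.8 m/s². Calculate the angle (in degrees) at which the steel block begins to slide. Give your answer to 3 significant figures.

26.6°

At the threshold of sliding, static friction is at its maximum μ_s N and exactly balances the weight component along the incline: mg sin θ = μ_s mg cos θ.
Hence tan θ = μ_s = 0.5, so θ = arctan(0.5) = 26.5651°.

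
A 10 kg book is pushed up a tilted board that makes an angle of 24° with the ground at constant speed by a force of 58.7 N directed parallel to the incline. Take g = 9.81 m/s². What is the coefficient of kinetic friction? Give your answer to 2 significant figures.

At constant speed ΣF = 0 along the incline. The applied 58.7 N acts up the slope; the weight component mg sin 24° = 39.901 N and kinetic friction μN both act down the slope.
So 58.7 = 39.901 + μ × 89.619, giving μ = (58.7 − 39.901) / 89.619 = 0.2098.

0.21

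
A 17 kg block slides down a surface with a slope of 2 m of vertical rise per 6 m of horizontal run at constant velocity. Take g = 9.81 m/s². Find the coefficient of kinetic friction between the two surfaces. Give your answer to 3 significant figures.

At constant velocity the net force along the incline is zero: mg sin 18.43° = μ mg cos 18.43°.
So μ = tan 18.43° = 0.3162 / 0.9487 = 0.3333.

0.333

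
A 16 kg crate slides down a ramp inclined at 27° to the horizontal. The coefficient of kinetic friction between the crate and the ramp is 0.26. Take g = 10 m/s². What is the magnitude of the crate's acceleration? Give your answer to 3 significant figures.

Resolving the weight along the incline: the component pulling the crate down the slope is mg sin 27° = 16 × 10 × 0.4540 = 72.640 N, and the normal force is N = mg cos 27° = 16 × 10 × 0.8910 = 142.560 N.
Kinetic friction acts up the slope with magnitude f = μN = 0.26 × 142.560 = 37.066 N.
Net force along the incline is 72.640 − 37.066 = 35.574 N, so a = 35.574 / 16 = 2.2234 m/s².

2.22 m/s²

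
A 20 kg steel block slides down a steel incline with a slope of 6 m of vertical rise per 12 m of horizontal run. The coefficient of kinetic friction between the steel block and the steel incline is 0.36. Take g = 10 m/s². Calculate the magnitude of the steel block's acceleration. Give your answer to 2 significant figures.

Resolving the weight along the incline: the component pulling the steel block down the slope is mg sin 26.57° = 20 × 10 × 0.4472 = 89.440 N, and the normal force is N = mg cos 26.57° = 20 × 10 × 0.8944 = 178.880 N.
Kinetic friction acts up the slope with magnitude f = μN = 0.36 × 178.880 = 64.397 N.
Net force along the incline is 89.440 − 64.397 = 25.043 N, so a = 25.043 / 20 = 1.2521 m/s².

1.3 m/s²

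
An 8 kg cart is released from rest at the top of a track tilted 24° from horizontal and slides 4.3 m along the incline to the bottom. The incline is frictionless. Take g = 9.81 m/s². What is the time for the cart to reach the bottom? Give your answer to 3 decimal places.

The weight component along the incline is mg sin 24° = 31.921 N and the normal force is N = mg cos 24° = 71.695 N.
With no friction, a = g sin 24° = 3.9901 m/s².
Starting from rest, L = ½at², so t = √(2L/a) = √(2 × 4.3 / 3.9901) = 1.4681 s.

1.468 s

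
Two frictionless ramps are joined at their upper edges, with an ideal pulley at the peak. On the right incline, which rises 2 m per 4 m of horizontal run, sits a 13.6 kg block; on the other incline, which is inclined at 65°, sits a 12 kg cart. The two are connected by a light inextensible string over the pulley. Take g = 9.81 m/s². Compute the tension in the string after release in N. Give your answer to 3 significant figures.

84.6 N

Resolve each weight along its own incline: the 13.6 kg mass has component 13.6 × 9.81 × sin 26.57° = 59.665 N down its slope, and the 12 kg mass has 12 × 9.81 × sin 65° = 106.691 N down its slope.
The 12 kg side's 106.691 N exceeds the other side's 59.665 N, so that mass slides down and the 13.6 kg mass slides up. Taking that direction as positive, Newton's second law for the whole system gives 106.691 − 59.665 = (13.6 + 12) a, so a = 47.026 / 25.6 = 1.8370 m/s².
For the 13.6 kg mass (up-slope positive): T − 59.665 = 13.6 × 1.8370, so T = 84.648 N.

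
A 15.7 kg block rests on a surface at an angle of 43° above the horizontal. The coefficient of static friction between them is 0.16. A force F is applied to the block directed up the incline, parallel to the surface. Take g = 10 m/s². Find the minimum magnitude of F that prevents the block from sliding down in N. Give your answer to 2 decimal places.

88.70 N

The normal force is N = mg cos 43° = 114.823 N. With F at its minimum the block is on the verge of sliding down, so static friction is at its maximum μ_s N = 0.16 × 114.823 = 18.372 N and acts up the slope.
Equilibrium along the incline: F + μ_s N = mg sin 43°, so F = 107.074 − 18.372 = 88.702 N.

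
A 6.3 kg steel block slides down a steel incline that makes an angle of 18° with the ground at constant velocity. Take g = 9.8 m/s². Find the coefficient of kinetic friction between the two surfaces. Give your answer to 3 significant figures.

0.325

At constant velocity the net force along the incline is zero: mg sin 18° = μ mg cos 18°.
So μ = tan 18° = 0.3090 / 0.9511 = 0.3249.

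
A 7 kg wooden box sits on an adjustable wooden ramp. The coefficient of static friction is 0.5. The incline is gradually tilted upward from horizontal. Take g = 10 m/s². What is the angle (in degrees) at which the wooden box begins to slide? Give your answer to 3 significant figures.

26.6°

At the threshold of sliding, static friction is at its maximum μ_s N and exactly balances the weight component along the incline: mg sin θ = μ_s mg cos θ.
Hence tan θ = μ_s = 0.5, so θ = arctan(0.5) = 26.5651°.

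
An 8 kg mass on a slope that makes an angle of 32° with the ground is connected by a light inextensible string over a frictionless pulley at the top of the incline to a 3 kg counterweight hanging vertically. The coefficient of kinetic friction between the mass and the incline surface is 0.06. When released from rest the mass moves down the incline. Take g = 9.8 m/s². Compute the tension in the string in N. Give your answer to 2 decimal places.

For the mass on the incline: the weight component along the slope is m₁g sin 32° = 8 × 9.8 × 0.5299 = 41.544 N and the normal force is N = m₁g cos 32° = 66.487 N.
Kinetic friction opposes the mass's motion down the incline: f = μN = 0.06 × 66.487 = 3.989 N acting up the slope.
Newton's second law for the mass (down-slope positive): 41.544 − 3.989 − T = 8 a. For the hanging counterweight (upward positive): T − 3 × 9.8 = 3 a.
Adding the two equations eliminates T: 8.155 = 11 a, so a = 0.7414 m/s².
Then from the hanging counterweight's equation, T = 3 × (9.8 + 0.7414) = 31.624 N.

31.62 N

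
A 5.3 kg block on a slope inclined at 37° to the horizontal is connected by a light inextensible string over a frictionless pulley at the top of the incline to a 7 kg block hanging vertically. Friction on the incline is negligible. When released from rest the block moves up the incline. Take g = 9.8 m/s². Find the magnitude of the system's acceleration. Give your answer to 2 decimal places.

3.04 m/s²

For the block on the incline: the weight component along the slope is m₁g sin 37° = 5.3 × 9.8 × 0.6018 = 31.257 N and the normal force is N = m₁g cos 37° = 41.481 N.
Newton's second law for the block (up-slope positive): T − 31.257 = 5.3 a. For the hanging block (downward positive): 7 × 9.8 − T = 7 a.
Adding the two equations eliminates T: 37.343 = 12.3 a, so a = 3.0360 m/s².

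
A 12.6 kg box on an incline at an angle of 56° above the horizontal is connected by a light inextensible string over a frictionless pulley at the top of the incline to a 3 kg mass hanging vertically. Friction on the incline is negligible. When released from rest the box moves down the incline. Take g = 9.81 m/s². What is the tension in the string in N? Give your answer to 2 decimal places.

43.48 N

For the box on the incline: the weight component along the slope is m₁g sin 56° = 12.6 × 9.81 × 0.8290 = 102.469 N and the normal force is N = m₁g cos 56° = 69.120 N.
Newton's second law for the box (down-slope positive): 102.469 − T = 12.6 a. For the hanging mass (upward positive): T − 3 × 9.81 = 3 a.
Adding the two equations eliminates T: 73.039 = 15.6 a, so a = 4.6820 m/s².
Then from the hanging mass's equation, T = 3 × (9.81 + 4.6820) = 43.476 N.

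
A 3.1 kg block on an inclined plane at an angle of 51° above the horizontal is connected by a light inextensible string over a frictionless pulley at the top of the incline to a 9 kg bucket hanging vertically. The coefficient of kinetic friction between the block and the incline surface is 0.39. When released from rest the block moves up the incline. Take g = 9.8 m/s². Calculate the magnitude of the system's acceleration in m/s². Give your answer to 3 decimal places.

4.722 m/s²

For the block on the incline: the weight component along the slope is m₁g sin 51° = 3.1 × 9.8 × 0.7771 = 23.608 N and the normal force is N = m₁g cos 51° = 19.119 N.
Kinetic friction opposes the block's motion up the incline: f = μN = 0.39 × 19.119 = 7.456 N acting down the slope.
Newton's second law for the block (up-slope positive): T − 23.608 − 7.456 = 3.1 a. For the hanging bucket (downward positive): 9 × 9.8 − T = 9 a.
Adding the two equations eliminates T: 57.136 = 12.1 a, so a = 4.7220 m/s².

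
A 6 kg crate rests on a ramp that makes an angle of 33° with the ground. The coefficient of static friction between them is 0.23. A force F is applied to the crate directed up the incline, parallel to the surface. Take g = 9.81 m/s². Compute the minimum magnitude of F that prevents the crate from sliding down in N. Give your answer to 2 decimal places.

The normal force is N = mg cos 33° = 49.364 N. With F at its minimum the crate is on the verge of sliding down, so static friction is at its maximum μ_s N = 0.23 × 49.364 = 11.354 N and acts up the slope.
Equilibrium along the incline: F + μ_s N = mg sin 33°, so F = 32.057 − 11.354 = 20.703 N.

20.70 N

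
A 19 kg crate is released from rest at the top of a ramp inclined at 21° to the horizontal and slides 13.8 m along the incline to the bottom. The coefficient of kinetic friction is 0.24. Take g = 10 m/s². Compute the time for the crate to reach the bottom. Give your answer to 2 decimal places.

4.53 s

The weight component along the incline is mg sin 21° = 68.090 N and the normal force is N = mg cos 21° = 177.380 N.
Friction up the slope is f = μN = 0.24 × 177.380 = 42.571 N, so the net downslope force is 68.090 − 42.571 = 25.519 N and a = 25.519 / 19 = 1.3431 m/s².
Starting from rest, L = ½at², so t = √(2L/a) = √(2 × 13.8 / 1.3431) = 4.5332 s.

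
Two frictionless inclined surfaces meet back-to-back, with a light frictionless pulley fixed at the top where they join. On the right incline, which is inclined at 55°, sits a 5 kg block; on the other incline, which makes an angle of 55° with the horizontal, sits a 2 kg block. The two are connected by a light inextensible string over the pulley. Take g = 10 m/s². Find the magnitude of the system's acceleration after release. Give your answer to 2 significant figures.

Resolve each weight along its own incline: the 5 kg mass has component 5 × 10 × sin 55° = 40.958 N down its slope, and the 2 kg mass has 2 × 10 × sin 55° = 16.383 N down its slope.
The 5 kg side's 40.958 N exceeds the other side's 16.383 N, so that mass slides down and the 2 kg mass slides up. Taking that direction as positive, Newton's second law for the whole system gives 40.958 − 16.383 = (5 + 2) a, so a = 24.575 / 7 = 3.5107 m/s².

3.5 m/s²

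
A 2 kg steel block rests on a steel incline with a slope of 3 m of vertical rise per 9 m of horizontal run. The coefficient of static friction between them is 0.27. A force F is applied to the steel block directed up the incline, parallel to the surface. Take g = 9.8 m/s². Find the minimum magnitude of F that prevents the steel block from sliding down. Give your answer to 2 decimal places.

The normal force is N = mg cos 18.43° = 18.594 N. With F at its minimum the steel block is on the verge of sliding down, so static friction is at its maximum μ_s N = 0.27 × 18.594 = 5.020 N and acts up the slope.
Equilibrium along the incline: F + μ_s N = mg sin 18.43°, so F = 6.198 − 5.020 = 1.178 N.

1.18 N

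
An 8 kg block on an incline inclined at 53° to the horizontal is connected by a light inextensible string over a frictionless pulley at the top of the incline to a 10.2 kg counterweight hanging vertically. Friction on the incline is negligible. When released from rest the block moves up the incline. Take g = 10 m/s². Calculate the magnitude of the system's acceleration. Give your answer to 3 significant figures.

2.09 m/s²

For the block on the incline: the weight component along the slope is m₁g sin 53° = 8 × 10 × 0.7986 = 63.888 N and the normal force is N = m₁g cos 53° = 48.145 N.
Newton's second law for the block (up-slope positive): T − 63.888 = 8 a. For the hanging counterweight (downward positive): 10.2 × 10 − T = 10.2 a.
Adding the two equations eliminates T: 38.112 = 18.2 a, so a = 2.0941 m/s².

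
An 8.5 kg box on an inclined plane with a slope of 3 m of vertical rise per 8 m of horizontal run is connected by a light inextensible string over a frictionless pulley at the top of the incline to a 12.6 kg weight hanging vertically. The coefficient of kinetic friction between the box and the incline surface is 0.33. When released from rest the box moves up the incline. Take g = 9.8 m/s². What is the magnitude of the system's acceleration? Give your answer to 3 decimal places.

For the box on the incline: the weight component along the slope is m₁g sin 20.56° = 8.5 × 9.8 × 0.3511 = 29.247 N and the normal force is N = m₁g cos 20.56° = 77.996 N.
Kinetic friction opposes the box's motion up the incline: f = μN = 0.33 × 77.996 = 25.739 N acting down the slope.
Newton's second law for the box (up-slope positive): T − 29.247 − 25.739 = 8.5 a. For the hanging weight (downward positive): 12.6 × 9.8 − T = 12.6 a.
Adding the two equations eliminates T: 68.494 = 21.1 a, so a = 3.2462 m/s².

3.246 m/s²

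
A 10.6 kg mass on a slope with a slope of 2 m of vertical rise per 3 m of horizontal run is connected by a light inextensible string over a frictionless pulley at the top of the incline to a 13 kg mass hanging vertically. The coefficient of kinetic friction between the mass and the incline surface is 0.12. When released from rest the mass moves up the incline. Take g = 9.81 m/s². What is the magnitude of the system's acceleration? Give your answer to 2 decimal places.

2.52 m/s²

For the mass on the incline: the weight component along the slope is m₁g sin 33.69° = 10.6 × 9.81 × 0.5547 = 57.681 N and the normal force is N = m₁g cos 33.69° = 86.522 N.
Kinetic friction opposes the mass's motion up the incline: f = μN = 0.12 × 86.522 = 10.383 N acting down the slope.
Newton's second law for the mass (up-slope positive): T − 57.681 − 10.383 = 10.6 a. For the hanging mass (downward positive): 13 × 9.81 − T = 13 a.
Adding the two equations eliminates T: 59.466 = 23.6 a, so a = 2.5197 m/s².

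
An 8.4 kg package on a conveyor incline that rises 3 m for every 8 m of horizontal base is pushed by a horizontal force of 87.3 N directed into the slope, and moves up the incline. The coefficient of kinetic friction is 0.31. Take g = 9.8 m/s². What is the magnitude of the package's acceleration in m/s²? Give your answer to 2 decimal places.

2.31 m/s²

The horizontal push has components F cos 20.56° = 87.3 × 0.9363 = 81.739 N up the incline and F sin 20.56° = 87.3 × 0.3511 = 30.651 N pressing into the surface.
The normal force is therefore N = mg cos 20.56° + F sin 20.56° = 77.076 + 30.651 = 107.727 N, and kinetic friction down the slope is μN = 0.31 × 107.727 = 33.395 N.
Along the incline: F cos 20.56° − mg sin 20.56° − μN = ma, so 81.739 − 28.903 − 33.395 = 8.4 a, giving a = 2.3144 m/s².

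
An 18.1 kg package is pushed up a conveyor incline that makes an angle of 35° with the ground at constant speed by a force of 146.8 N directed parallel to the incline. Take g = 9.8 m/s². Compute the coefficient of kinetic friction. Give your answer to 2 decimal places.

0.31

At constant speed ΣF = 0 along the incline. The applied 146.8 N acts up the slope; the weight component mg sin 35° = 101.741 N and kinetic friction μN both act down the slope.
So 146.8 = 101.741 + μ × 145.301, giving μ = (146.8 − 101.741) / 145.301 = 0.3101.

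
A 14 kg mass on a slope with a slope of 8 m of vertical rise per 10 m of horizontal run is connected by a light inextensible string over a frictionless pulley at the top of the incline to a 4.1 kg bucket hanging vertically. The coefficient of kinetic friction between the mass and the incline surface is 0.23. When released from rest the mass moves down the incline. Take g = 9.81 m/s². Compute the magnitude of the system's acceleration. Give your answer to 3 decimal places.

For the mass on the incline: the weight component along the slope is m₁g sin 38.66° = 14 × 9.81 × 0.6247 = 85.796 N and the normal force is N = m₁g cos 38.66° = 107.245 N.
Kinetic friction opposes the mass's motion down the incline: f = μN = 0.23 × 107.245 = 24.666 N acting up the slope.
Newton's second law for the mass (down-slope positive): 85.796 − 24.666 − T = 14 a. For the hanging bucket (upward positive): T − 4.1 × 9.81 = 4.1 a.
Adding the two equations eliminates T: 20.909 = 18.1 a, so a = 1.1552 m/s².

1.155 m/s²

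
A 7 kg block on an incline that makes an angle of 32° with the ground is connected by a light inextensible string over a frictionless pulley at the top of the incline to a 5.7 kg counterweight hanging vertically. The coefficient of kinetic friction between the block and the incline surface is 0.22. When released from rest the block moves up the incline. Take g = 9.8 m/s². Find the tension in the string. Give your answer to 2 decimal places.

52.85 N

For the block on the incline: the weight component along the slope is m₁g sin 32° = 7 × 9.8 × 0.5299 = 36.351 N and the normal force is N = m₁g cos 32° = 58.176 N.
Kinetic friction opposes the block's motion up the incline: f = μN = 0.22 × 58.176 = 12.799 N acting down the slope.
Newton's second law for the block (up-slope positive): T − 36.351 − 12.799 = 7 a. For the hanging counterweight (downward positive): 5.7 × 9.8 − T = 5.7 a.
Adding the two equations eliminates T: 6.710 = 12.7 a, so a = 0.5283 m/s².
Then from the hanging counterweight's equation, T = 5.7 × (9.8 − 0.5283) = 52.849 N.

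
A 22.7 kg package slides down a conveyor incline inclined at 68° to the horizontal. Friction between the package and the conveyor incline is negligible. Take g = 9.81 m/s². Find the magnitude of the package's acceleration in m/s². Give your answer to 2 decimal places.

9.10 m/s²

Resolving the weight along the incline: the component pulling the package down the slope is mg sin 68° = 22.7 × 9.81 × 0.9272 = 206.475 N, and the normal force is N = mg cos 68° = 22.7 × 9.81 × 0.3746 = 83.419 N.
With no friction the net force along the incline is 206.475 N, so a = g sin 68° = 206.475 / 22.7 = 9.0958 m/s².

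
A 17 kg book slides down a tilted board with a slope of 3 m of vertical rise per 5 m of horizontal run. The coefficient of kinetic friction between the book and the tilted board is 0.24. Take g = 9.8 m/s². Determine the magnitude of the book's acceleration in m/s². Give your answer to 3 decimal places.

Resolving the weight along the incline: the component pulling the book down the slope is mg sin 30.96° = 17 × 9.8 × 0.5145 = 85.716 N, and the normal force is N = mg cos 30.96° = 17 × 9.8 × 0.8575 = 142.860 N.
Kinetic friction acts up the slope with magnitude f = μN = 0.24 × 142.860 = 34.286 N.
Net force along the incline is 85.716 − 34.286 = 51.430 N, so a = 51.430 / 17 = 3.0253 m/s².

3.025 m/s²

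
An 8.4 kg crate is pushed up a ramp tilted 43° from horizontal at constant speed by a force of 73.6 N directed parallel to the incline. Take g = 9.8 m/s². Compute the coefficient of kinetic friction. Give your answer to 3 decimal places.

At constant speed ΣF = 0 along the incline. The applied 73.6 N acts up the slope; the weight component mg sin 43° = 56.142 N and kinetic friction μN both act down the slope.
So 73.6 = 56.142 + μ × 60.205, giving μ = (73.6 − 56.142) / 60.205 = 0.2900.

0.290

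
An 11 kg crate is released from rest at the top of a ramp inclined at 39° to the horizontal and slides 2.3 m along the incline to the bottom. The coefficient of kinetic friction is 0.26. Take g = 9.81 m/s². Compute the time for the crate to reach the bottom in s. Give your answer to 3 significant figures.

The weight component along the incline is mg sin 39° = 67.910 N and the normal force is N = mg cos 39° = 83.862 N.
Friction up the slope is f = μN = 0.26 × 83.862 = 21.804 N, so the net downslope force is 67.910 − 21.804 = 46.106 N and a = 46.106 / 11 = 4.1915 m/s².
Starting from rest, L = ½at², so t = √(2L/a) = √(2 × 2.3 / 4.1915) = 1.0476 s.

1.05 s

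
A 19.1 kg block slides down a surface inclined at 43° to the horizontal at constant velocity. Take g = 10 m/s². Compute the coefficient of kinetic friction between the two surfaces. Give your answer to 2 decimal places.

0.93

At constant velocity the net force along the incline is zero: mg sin 43° = μ mg cos 43°.
So μ = tan 43° = 0.6820 / 0.7314 = 0.9325.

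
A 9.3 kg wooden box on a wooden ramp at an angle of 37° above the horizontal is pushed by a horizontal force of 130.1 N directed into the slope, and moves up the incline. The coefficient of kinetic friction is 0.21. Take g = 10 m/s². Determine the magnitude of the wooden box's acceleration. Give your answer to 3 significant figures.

The horizontal push has components F cos 37° = 130.1 × 0.7986 = 103.898 N up the incline and F sin 37° = 130.1 × 0.6018 = 78.294 N pressing into the surface.
The normal force is therefore N = mg cos 37° + F sin 37° = 74.270 + 78.294 = 152.564 N, and kinetic friction down the slope is μN = 0.21 × 152.564 = 32.038 N.
Along the incline: F cos 37° − mg sin 37° − μN = ma, so 103.898 − 55.967 − 32.038 = 9.3 a, giving a = 1.7089 m/s².

1.71 m/s²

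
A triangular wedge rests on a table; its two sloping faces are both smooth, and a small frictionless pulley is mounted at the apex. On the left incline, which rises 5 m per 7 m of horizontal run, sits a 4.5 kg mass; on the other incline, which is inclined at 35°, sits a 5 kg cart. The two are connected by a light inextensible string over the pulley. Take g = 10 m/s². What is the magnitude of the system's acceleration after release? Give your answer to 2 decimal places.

Resolve each weight along its own incline: the 4.5 kg mass has component 4.5 × 10 × sin 35.54° = 26.156 N down its slope, and the 5 kg mass has 5 × 10 × sin 35° = 28.679 N down its slope.
The 5 kg side's 28.679 N exceeds the other side's 26.156 N, so that mass slides down and the 4.5 kg mass slides up. Taking that direction as positive, Newton's second law for the whole system gives 28.679 − 26.156 = (4.5 + 5) a, so a = 2.523 / 9.5 = 0.2656 m/s².

0.27 m/s²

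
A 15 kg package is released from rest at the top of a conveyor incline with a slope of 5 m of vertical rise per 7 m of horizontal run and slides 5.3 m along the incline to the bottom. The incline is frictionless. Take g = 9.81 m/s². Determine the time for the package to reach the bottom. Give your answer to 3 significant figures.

The weight component along the incline is mg sin 35.54° = 85.529 N and the normal force is N = mg cos 35.54° = 119.741 N.
With no friction, a = g sin 35.54° = 5.7019 m/s².
Starting from rest, L = ½at², so t = √(2L/a) = √(2 × 5.3 / 5.7019) = 1.3635 s.

1.36 s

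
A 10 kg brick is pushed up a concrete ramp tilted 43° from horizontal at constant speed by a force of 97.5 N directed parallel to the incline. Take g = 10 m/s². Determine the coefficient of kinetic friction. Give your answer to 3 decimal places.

At constant speed ΣF = 0 along the incline. The applied 97.5 N acts up the slope; the weight component mg sin 43° = 68.200 N and kinetic friction μN both act down the slope.
So 97.5 = 68.200 + μ × 73.135, giving μ = (97.5 − 68.200) / 73.135 = 0.4006.

0.401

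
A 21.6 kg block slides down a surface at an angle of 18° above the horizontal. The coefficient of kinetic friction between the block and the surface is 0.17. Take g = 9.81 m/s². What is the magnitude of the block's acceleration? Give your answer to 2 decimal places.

1.45 m/s²

Resolving the weight along the incline: the component pulling the block down the slope is mg sin 18° = 21.6 × 9.81 × 0.3090 = 65.476 N, and the normal force is N = mg cos 18° = 21.6 × 9.81 × 0.9511 = 201.534 N.
Kinetic friction acts up the slope with magnitude f = μN = 0.17 × 201.534 = 34.261 N.
Net force along the incline is 65.476 − 34.261 = 31.215 N, so a = 31.215 / 21.6 = 1.4451 m/s².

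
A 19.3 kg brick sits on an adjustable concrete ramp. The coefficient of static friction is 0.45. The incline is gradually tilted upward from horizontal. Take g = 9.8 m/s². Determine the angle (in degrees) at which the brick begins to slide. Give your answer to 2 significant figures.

At the threshold of sliding, static friction is at its maximum μ_s N and exactly balances the weight component along the incline: mg sin θ = μ_s mg cos θ.
Hence tan θ = μ_s = 0.45, so θ = arctan(0.45) = 24.2277°.

24°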